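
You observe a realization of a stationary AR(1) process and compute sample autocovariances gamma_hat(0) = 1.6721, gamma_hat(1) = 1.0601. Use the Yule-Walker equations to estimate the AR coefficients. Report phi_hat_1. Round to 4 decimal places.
\hat\phi_{1} = 0.6340

The Yule-Walker equations for an AR(p) process read, in matrix form,
  Gamma_p phi = r_p,   with   (Gamma_p)_{ij} = gamma(|i - j|),
                       (r_p)_i = gamma(i),   i,j = 1..p.
Substitute the sample gammas (Toeplitz matrix and right-hand side of size 1):
  Gamma_p = [[1.6721]]
  r_p     = [1.0601]
With p = 1 this is the single equation gamma(0) phi_1 = gamma(1):
  phi_hat_1 = gamma(1) / gamma(0) = 1.0601 / 1.6721 = 0.6340.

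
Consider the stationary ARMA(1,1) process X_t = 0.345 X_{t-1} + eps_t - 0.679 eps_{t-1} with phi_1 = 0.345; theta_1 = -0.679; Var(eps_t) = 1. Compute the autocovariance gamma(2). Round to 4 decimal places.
\gamma(2) = -0.1002

Multiply the model equation by X_{t-k} and take expectations. With theta_0 = psi_0 = 1 and psi_j the MA(infinity) weights, this gives
  gamma(k) - sum_i phi_i gamma(k-i) = c_k,
  c_k = sigma^2 * sum_{j=k..q} theta_j psi_{j-k}   (c_k = 0 for k > q),
using gamma(-m) = gamma(m).
psi-weights needed (psi_j = theta_j + sum_i phi_i psi_{j-i}):
  psi_1 = theta_1 + phi_1 = -0.679 + (0.345) = -0.334
Right-hand sides:
  c_0 = sigma^2 (1 + theta_1 psi_1) = 1 * (1 + (-0.679)(-0.334)) = 1 * 1.226786 = 1.226786
  c_1 = sigma^2 theta_1 = 1 * (-0.679) = -0.679
  c_2 = 0
Equations for k = 0 and k = 1 (AR order 1):
  gamma(0) = phi_1 gamma(1) + c_0
  gamma(1) = phi_1 gamma(0) + c_1
Substituting the second into the first: gamma(0) (1 - phi_1^2) = c_0 + phi_1 c_1, so
  gamma(0) = (c_0 + phi_1 c_1) / (1 - phi_1^2) = (1.226786 + (0.345)(-0.679)) / (1 - (0.345)^2) = 0.992531 / 0.880975 = 1.126628.
  gamma(1) = phi_1 gamma(0) + c_1 = (0.345)(1.126628) + (-0.679) = -0.290313.
For k = 2 (> q): gamma(2) = phi_1 gamma(1) = (0.345)(-0.290313) = -0.100158.
Therefore gamma(2) = -0.1002 (to 4 decimal places).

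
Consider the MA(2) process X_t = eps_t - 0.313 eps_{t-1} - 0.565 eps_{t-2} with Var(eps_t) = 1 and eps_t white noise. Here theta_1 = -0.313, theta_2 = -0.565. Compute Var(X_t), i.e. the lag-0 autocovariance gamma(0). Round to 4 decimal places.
\gamma(0) = 1.4172

For an MA(q) process X_t = eps_t + sum_i theta_i eps_{t-i} with
Var(eps_t) = sigma^2, the variance is
  gamma(0) = sigma^2 * (1 + sum_i theta_i^2).
  sum_i theta_i^2 = (-0.313)^2 + (-0.565)^2 = 0.097969 + 0.319225 = 0.417194.
  gamma(0) = 1 * (1 + 0.417194) = 1 * 1.417194 = 1.417194, which rounds to 1.4172.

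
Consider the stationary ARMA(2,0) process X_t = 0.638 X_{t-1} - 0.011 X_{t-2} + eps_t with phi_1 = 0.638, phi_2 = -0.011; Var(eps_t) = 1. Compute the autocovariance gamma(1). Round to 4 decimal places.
\gamma(1) = 1.0488

Multiply the model equation by X_{t-k} and take expectations. With theta_0 = psi_0 = 1 and psi_j the MA(infinity) weights, this gives
  gamma(k) - sum_i phi_i gamma(k-i) = c_k,
  c_k = sigma^2 * sum_{j=k..q} theta_j psi_{j-k}   (c_k = 0 for k > q),
using gamma(-m) = gamma(m).
Pure AR (q = 0): c_0 = sigma^2 = 1, c_k = 0 for k >= 1.
Equations for k = 0, 1, 2 (AR order 2, c_2 = 0):
  (E0) gamma(0) = phi_1 gamma(1) + phi_2 gamma(2) + c_0
  (E1) gamma(1) = phi_1 gamma(0) + phi_2 gamma(1) + c_1
  (E2) gamma(2) = phi_1 gamma(1) + phi_2 gamma(0)
From (E1): gamma(1) = A gamma(0) + B with
  A = phi_1 / (1 - phi_2) = 0.638 / 1.011 = 0.631058,   B = c_1 / (1 - phi_2) = 0 / 1.011 = 0.
Insert (E2) into (E0): gamma(0) (1 - phi_2^2) = phi_1 (1 + phi_2) gamma(1) + c_0.
  phi_1 (1 + phi_2) = (0.638)(0.989) = 0.630982,   1 - phi_2^2 = 0.999879.
Replace gamma(1) by A gamma(0) + B and collect gamma(0):
  gamma(0) [0.999879 - (0.630982)(0.631058)] = c_0 = 1
  gamma(0) * 0.601693 = 1
  gamma(0) = 1 / 0.601693 = 1.661978.
  gamma(1) = A gamma(0) = (0.631058)(1.661978) = 1.048805.
Therefore gamma(1) = 1.0488 (to 4 decimal places).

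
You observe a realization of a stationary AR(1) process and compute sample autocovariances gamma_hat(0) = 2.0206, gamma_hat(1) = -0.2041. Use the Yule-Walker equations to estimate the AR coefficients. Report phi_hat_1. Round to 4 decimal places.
\hat\phi_{1} = -0.1010

The Yule-Walker equations for an AR(p) process read, in matrix form,
  Gamma_p phi = r_p,   with   (Gamma_p)_{ij} = gamma(|i - j|),
                       (r_p)_i = gamma(i),   i,j = 1..p.
Substitute the sample gammas (Toeplitz matrix and right-hand side of size 1):
  Gamma_p = [[2.0206]]
  r_p     = [-0.2041]
With p = 1 this is the single equation gamma(0) phi_1 = gamma(1):
  phi_hat_1 = gamma(1) / gamma(0) = -0.2041 / 2.0206 = -0.1010.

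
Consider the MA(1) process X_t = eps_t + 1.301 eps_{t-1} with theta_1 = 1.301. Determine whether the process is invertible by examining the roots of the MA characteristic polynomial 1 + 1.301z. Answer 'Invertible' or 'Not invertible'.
\text{Not invertible}

The MA(q) characteristic polynomial is P(z) = 1 + 1.301z.
Invertibility requires all roots to lie outside the unit circle, i.e. |z| > 1 for every root.
This is linear in z: 1 + (1.301) z = 0  =>  z = -1/(1.301) = -0.76864,  |z| = 0.76864.
Moduli of all roots: 0.7686.
All moduli strictly greater than 1? No.
Verdict: Not invertible.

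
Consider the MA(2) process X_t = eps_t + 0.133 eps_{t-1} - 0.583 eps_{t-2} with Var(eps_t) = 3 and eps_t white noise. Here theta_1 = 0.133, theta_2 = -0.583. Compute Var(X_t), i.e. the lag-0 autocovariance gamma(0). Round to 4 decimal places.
\gamma(0) = 4.0727

For an MA(q) process X_t = eps_t + sum_i theta_i eps_{t-i} with
Var(eps_t) = sigma^2, the variance is
  gamma(0) = sigma^2 * (1 + sum_i theta_i^2).
  sum_i theta_i^2 = (0.133)^2 + (-0.583)^2 = 0.017689 + 0.339889 = 0.357578.
  gamma(0) = 3 * (1 + 0.357578) = 3 * 1.357578 = 4.072734, which rounds to 4.0727.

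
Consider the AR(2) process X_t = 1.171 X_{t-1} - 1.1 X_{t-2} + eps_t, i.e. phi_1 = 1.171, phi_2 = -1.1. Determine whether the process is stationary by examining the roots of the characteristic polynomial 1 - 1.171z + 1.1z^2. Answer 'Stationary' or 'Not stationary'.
\text{Not stationary}

The AR(p) characteristic polynomial is P(z) = 1 - 1.171z + 1.1z^2.
Stationarity requires all roots to lie outside the unit circle, i.e. |z| > 1 for every root.
Set 1 + (-1.171) z + (1.1) z^2 = 0, i.e. a z^2 + b z + c = 0 with a = 1.1, b = -1.171, c = 1.
Discriminant D = b^2 - 4ac = (-1.171)^2 - 4*(1.1)*1 = 1.371241 - (4.4) = -3.028759.
D < 0, so the roots are the complex-conjugate pair z = (-b +/- i sqrt(-D)) / (2a) = 0.5323 +/- 0.7911i.
For a conjugate pair |z|^2 = z * conj(z) = (product of roots) = c/a = 1/(1.1) = 0.909091, so |z| = sqrt(0.909091) = 0.9535 for both roots.
Moduli of all roots: 0.9535, 0.9535.
All moduli strictly greater than 1? No.
Verdict: Not stationary.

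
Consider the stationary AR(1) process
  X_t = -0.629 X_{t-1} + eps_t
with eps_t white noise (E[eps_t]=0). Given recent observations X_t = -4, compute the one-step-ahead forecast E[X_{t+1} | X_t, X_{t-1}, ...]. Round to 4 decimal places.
E[X_{t+1} \mid \mathcal F_t] = 2.5160

For an AR(p) model X_t = c + sum_i phi_i X_{t-i} + eps_t, the
one-step-ahead conditional mean is
  E[X_{t+1} | X_t, ...] = c + sum_i phi_i X_{t+1-i}.
Substitute known values:
  E[X_{t+1} | ...] = (-0.629) * (-4)
                   = 2.5160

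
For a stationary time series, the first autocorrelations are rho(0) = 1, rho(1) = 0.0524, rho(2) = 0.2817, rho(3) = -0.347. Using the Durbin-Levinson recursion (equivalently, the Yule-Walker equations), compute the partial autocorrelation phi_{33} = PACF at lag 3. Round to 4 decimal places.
\phi_{33} = -0.4050

The PACF at lag k is phi_{kk}, the last component of the solution
to the Yule-Walker system G_k phi = r_k where
  (G_k)_{ij} = rho(|i - j|), (r_k)_i = rho(i), i,j = 1..k.
Equivalently, Durbin-Levinson gives phi_{kk} iteratively:
  phi_{11} = rho(1)
  phi_{kk} = [rho(k) - sum_{j=1..k-1} phi_{k-1,j} rho(k-j)]
            / [1 - sum_{j=1..k-1} phi_{k-1,j} rho(j)],
  phi_{k,j} = phi_{k-1,j} - phi_{kk} phi_{k-1,k-j},  j = 1..k-1.
Step k = 1:
  phi_11 = rho(1) = 0.0524.
Step k = 2:
  phi_22 = [rho(2) - phi_11 rho(1)] / [1 - phi_11 rho(1)] = [0.2817 - (0.0524)(0.0524)] / [1 - (0.0524)(0.0524)]
         = 0.27895424 / 0.99725424 = 0.279722.
  Update: phi_21 = phi_11 - phi_22 phi_11 = 0.0524 - (0.279722)(0.0524) = 0.037743.
Step k = 3:
  phi_33 = [rho(3) - phi_21 rho(2) - phi_22 rho(1)] / [1 - phi_21 rho(1) - phi_22 rho(2)]
    numerator   = -0.347 - (0.037743)(0.2817) - (0.279722)(0.0524) = -0.37228952
    denominator = 1 - (0.037743)(0.0524) - (0.279722)(0.2817) = 0.91922452
  phi_33 = -0.37228952 / 0.91922452 = -0.405.
Therefore phi_{33} = -0.4050.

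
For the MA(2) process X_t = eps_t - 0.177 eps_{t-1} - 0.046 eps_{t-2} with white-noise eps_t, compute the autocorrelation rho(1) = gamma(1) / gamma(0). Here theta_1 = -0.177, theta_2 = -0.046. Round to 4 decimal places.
\rho(1) = -0.1634

For an MA(q) process with theta_0 = 1, the autocovariance is
  gamma(k) = sigma^2 * sum_{i=0..q-k} theta_i * theta_{i+k},
and rho(k) = gamma(k) / gamma(0). Sigma^2 cancels.
  numerator   = (1)*(-0.177) + (-0.177)*(-0.046) = -0.168858.
  denominator = (1)^2 + (-0.177)^2 + (-0.046)^2 = 1.033445.
  rho(1) = -0.168858 / 1.033445 = -0.1634.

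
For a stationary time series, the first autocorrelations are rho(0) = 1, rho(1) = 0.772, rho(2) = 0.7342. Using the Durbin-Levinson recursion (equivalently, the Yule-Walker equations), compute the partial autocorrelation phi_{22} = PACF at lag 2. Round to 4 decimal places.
\phi_{22} = 0.3421

The PACF at lag k is phi_{kk}, the last component of the solution
to the Yule-Walker system G_k phi = r_k where
  (G_k)_{ij} = rho(|i - j|), (r_k)_i = rho(i), i,j = 1..k.
Equivalently, Durbin-Levinson gives phi_{kk} iteratively:
  phi_{11} = rho(1)
  phi_{kk} = [rho(k) - sum_{j=1..k-1} phi_{k-1,j} rho(k-j)]
            / [1 - sum_{j=1..k-1} phi_{k-1,j} rho(j)],
  phi_{k,j} = phi_{k-1,j} - phi_{kk} phi_{k-1,k-j},  j = 1..k-1.
Step k = 1:
  phi_11 = rho(1) = 0.772.
Step k = 2:
  phi_22 = [rho(2) - phi_11 rho(1)] / [1 - phi_11 rho(1)] = [0.7342 - (0.772)(0.772)] / [1 - (0.772)(0.772)]
         = 0.138216 / 0.404016 = 0.3421.
Therefore phi_{22} = 0.3421.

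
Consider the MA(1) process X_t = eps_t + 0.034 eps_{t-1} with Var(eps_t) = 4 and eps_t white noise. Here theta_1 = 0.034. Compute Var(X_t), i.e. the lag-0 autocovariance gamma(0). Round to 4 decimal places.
\gamma(0) = 4.0046

For an MA(q) process X_t = eps_t + sum_i theta_i eps_{t-i} with
Var(eps_t) = sigma^2, the variance is
  gamma(0) = sigma^2 * (1 + sum_i theta_i^2).
  sum_i theta_i^2 = (0.034)^2 = 0.001156.
  gamma(0) = 4 * (1 + 0.001156) = 4 * 1.001156 = 4.004624, which rounds to 4.0046.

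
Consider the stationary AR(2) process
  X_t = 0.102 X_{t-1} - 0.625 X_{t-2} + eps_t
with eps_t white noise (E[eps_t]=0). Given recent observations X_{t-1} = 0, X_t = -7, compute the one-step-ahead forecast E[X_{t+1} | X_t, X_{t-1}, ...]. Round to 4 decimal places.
E[X_{t+1} \mid \mathcal F_t] = -0.7140

For an AR(p) model X_t = c + sum_i phi_i X_{t-i} + eps_t, the
one-step-ahead conditional mean is
  E[X_{t+1} | X_t, ...] = c + sum_i phi_i X_{t+1-i}.
Substitute known values:
  E[X_{t+1} | ...] = (0.102) * (-7) + (-0.625) * (0)
                   = -0.7140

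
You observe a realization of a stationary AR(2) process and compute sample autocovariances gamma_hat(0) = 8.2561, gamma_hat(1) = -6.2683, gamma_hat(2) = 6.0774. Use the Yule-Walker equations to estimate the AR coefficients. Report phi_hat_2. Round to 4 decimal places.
\hat\phi_{2} = 0.3770

The Yule-Walker equations for an AR(p) process read, in matrix form,
  Gamma_p phi = r_p,   with   (Gamma_p)_{ij} = gamma(|i - j|),
                       (r_p)_i = gamma(i),   i,j = 1..p.
Substitute the sample gammas (Toeplitz matrix and right-hand side of size 2):
  Gamma_p = [[8.2561, -6.2683], [-6.2683, 8.2561]]
  r_p     = [-6.2683, 6.0774]
Written out:
  8.2561 phi_1 - 6.2683 phi_2 = -6.2683
  -6.2683 phi_1 + 8.2561 phi_2 = 6.0774
Solve by Cramer's rule:
  det = gamma(0)^2 - gamma(1)^2 = (8.2561)^2 - (-6.2683)^2 = 68.16318721 - 39.29158489 = 28.87160232
  phi_hat_1 = [gamma(1) gamma(0) - gamma(1) gamma(2)] / det = [(-6.2683)(8.2561) - (-6.2683)(6.0774)] / 28.87160232 = -13.65674521 / 28.87160232 = -0.473
  phi_hat_2 = [gamma(0) gamma(2) - gamma(1)^2] / det = [(8.2561)(6.0774) - (-6.2683)^2] / 28.87160232 = 10.88403725 / 28.87160232 = 0.377
So phi_hat = [-0.4730, 0.3770].
Therefore phi_hat_2 = 0.3770.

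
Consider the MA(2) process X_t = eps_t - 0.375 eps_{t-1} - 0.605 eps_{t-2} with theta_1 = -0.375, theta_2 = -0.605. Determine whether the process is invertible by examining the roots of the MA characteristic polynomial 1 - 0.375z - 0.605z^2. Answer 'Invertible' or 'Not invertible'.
\text{Invertible}

The MA(q) characteristic polynomial is P(z) = 1 - 0.375z - 0.605z^2.
Invertibility requires all roots to lie outside the unit circle, i.e. |z| > 1 for every root.
Set 1 + (-0.375) z + (-0.605) z^2 = 0, i.e. a z^2 + b z + c = 0 with a = -0.605, b = -0.375, c = 1.
Discriminant D = b^2 - 4ac = (-0.375)^2 - 4*(-0.605)*1 = 0.140625 - (-2.42) = 2.560625.
D >= 0, so the roots are real: z = (-b +/- sqrt(D)) / (2a) = (0.375 +/- 1.600195) / (-1.21).
  z_1 = (0.375 + 1.600195) / (-1.21) = -1.6324,   |z_1| = 1.6324.
  z_2 = (0.375 - 1.600195) / (-1.21) = 1.0126,   |z_2| = 1.0126.
Moduli of all roots: 1.6324, 1.0126.
All moduli strictly greater than 1? Yes.
Verdict: Invertible.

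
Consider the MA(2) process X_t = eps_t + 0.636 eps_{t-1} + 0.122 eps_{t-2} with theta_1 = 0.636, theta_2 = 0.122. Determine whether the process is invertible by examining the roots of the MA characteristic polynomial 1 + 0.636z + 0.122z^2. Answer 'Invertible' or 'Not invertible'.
\text{Invertible}

The MA(q) characteristic polynomial is P(z) = 1 + 0.636z + 0.122z^2.
Invertibility requires all roots to lie outside the unit circle, i.e. |z| > 1 for every root.
Set 1 + (0.636) z + (0.122) z^2 = 0, i.e. a z^2 + b z + c = 0 with a = 0.122, b = 0.636, c = 1.
Discriminant D = b^2 - 4ac = (0.636)^2 - 4*(0.122)*1 = 0.404496 - (0.488) = -0.083504.
D < 0, so the roots are the complex-conjugate pair z = (-b +/- i sqrt(-D)) / (2a) = -2.6066 +/- 1.1843i.
For a conjugate pair |z|^2 = z * conj(z) = (product of roots) = c/a = 1/(0.122) = 8.196721, so |z| = sqrt(8.196721) = 2.863 for both roots.
Moduli of all roots: 2.8630, 2.8630.
All moduli strictly greater than 1? Yes.
Verdict: Invertible.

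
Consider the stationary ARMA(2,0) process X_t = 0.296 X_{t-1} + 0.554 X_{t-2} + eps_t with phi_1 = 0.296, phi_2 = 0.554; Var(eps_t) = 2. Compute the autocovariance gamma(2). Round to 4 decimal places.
\gamma(2) = 3.8703

Multiply the model equation by X_{t-k} and take expectations. With theta_0 = psi_0 = 1 and psi_j the MA(infinity) weights, this gives
  gamma(k) - sum_i phi_i gamma(k-i) = c_k,
  c_k = sigma^2 * sum_{j=k..q} theta_j psi_{j-k}   (c_k = 0 for k > q),
using gamma(-m) = gamma(m).
Pure AR (q = 0): c_0 = sigma^2 = 2, c_k = 0 for k >= 1.
Equations for k = 0, 1, 2 (AR order 2, c_2 = 0):
  (E0) gamma(0) = phi_1 gamma(1) + phi_2 gamma(2) + c_0
  (E1) gamma(1) = phi_1 gamma(0) + phi_2 gamma(1) + c_1
  (E2) gamma(2) = phi_1 gamma(1) + phi_2 gamma(0)
From (E1): gamma(1) = A gamma(0) + B with
  A = phi_1 / (1 - phi_2) = 0.296 / 0.446 = 0.663677,   B = c_1 / (1 - phi_2) = 0 / 0.446 = 0.
Insert (E2) into (E0): gamma(0) (1 - phi_2^2) = phi_1 (1 + phi_2) gamma(1) + c_0.
  phi_1 (1 + phi_2) = (0.296)(1.554) = 0.459984,   1 - phi_2^2 = 0.693084.
Replace gamma(1) by A gamma(0) + B and collect gamma(0):
  gamma(0) [0.693084 - (0.459984)(0.663677)] = c_0 = 2
  gamma(0) * 0.387803 = 2
  gamma(0) = 2 / 0.387803 = 5.157256.
  gamma(1) = A gamma(0) = (0.663677)(5.157256) = 3.422753.
  gamma(2) = phi_1 gamma(1) + phi_2 gamma(0) = (0.296)(3.422753) + (0.554)(5.157256) = 3.870255.
Therefore gamma(2) = 3.8703 (to 4 decimal places).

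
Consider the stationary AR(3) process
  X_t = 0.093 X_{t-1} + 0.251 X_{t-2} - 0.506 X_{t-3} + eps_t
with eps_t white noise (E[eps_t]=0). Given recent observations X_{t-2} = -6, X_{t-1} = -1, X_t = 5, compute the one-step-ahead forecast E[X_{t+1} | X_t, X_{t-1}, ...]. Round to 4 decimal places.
E[X_{t+1} \mid \mathcal F_t] = 3.2500

For an AR(p) model X_t = c + sum_i phi_i X_{t-i} + eps_t, the
one-step-ahead conditional mean is
  E[X_{t+1} | X_t, ...] = c + sum_i phi_i X_{t+1-i}.
Substitute known values:
  E[X_{t+1} | ...] = (0.093) * (5) + (0.251) * (-1) + (-0.506) * (-6)
                   = 3.2500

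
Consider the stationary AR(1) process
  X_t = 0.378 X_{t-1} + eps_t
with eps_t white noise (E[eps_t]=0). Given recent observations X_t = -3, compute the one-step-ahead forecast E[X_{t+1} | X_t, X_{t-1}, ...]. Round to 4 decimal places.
E[X_{t+1} \mid \mathcal F_t] = -1.1340

For an AR(p) model X_t = c + sum_i phi_i X_{t-i} + eps_t, the
one-step-ahead conditional mean is
  E[X_{t+1} | X_t, ...] = c + sum_i phi_i X_{t+1-i}.
Substitute known values:
  E[X_{t+1} | ...] = (0.378) * (-3)
                   = -1.1340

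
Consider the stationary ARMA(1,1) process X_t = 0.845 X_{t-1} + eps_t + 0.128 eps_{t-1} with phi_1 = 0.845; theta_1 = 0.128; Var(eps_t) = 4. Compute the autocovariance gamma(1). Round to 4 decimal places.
\gamma(1) = 15.0816

Multiply the model equation by X_{t-k} and take expectations. With theta_0 = psi_0 = 1 and psi_j the MA(infinity) weights, this gives
  gamma(k) - sum_i phi_i gamma(k-i) = c_k,
  c_k = sigma^2 * sum_{j=k..q} theta_j psi_{j-k}   (c_k = 0 for k > q),
using gamma(-m) = gamma(m).
psi-weights needed (psi_j = theta_j + sum_i phi_i psi_{j-i}):
  psi_1 = theta_1 + phi_1 = 0.128 + (0.845) = 0.973
Right-hand sides:
  c_0 = sigma^2 (1 + theta_1 psi_1) = 4 * (1 + (0.128)(0.973)) = 4 * 1.124544 = 4.498176
  c_1 = sigma^2 theta_1 = 4 * (0.128) = 0.512
  c_2 = 0
Equations for k = 0 and k = 1 (AR order 1):
  gamma(0) = phi_1 gamma(1) + c_0
  gamma(1) = phi_1 gamma(0) + c_1
Substituting the second into the first: gamma(0) (1 - phi_1^2) = c_0 + phi_1 c_1, so
  gamma(0) = (c_0 + phi_1 c_1) / (1 - phi_1^2) = (4.498176 + (0.845)(0.512)) / (1 - (0.845)^2) = 4.930816 / 0.285975 = 17.242123.
  gamma(1) = phi_1 gamma(0) + c_1 = (0.845)(17.242123) + (0.512) = 15.081594.
Therefore gamma(1) = 15.0816 (to 4 decimal places).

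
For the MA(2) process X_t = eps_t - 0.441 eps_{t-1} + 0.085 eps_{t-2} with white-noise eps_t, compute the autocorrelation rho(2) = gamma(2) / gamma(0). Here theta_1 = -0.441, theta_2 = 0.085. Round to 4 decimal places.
\rho(2) = 0.0707

For an MA(q) process with theta_0 = 1, the autocovariance is
  gamma(k) = sigma^2 * sum_{i=0..q-k} theta_i * theta_{i+k},
and rho(k) = gamma(k) / gamma(0). Sigma^2 cancels.
  numerator   = (1)*(0.085) = 0.085.
  denominator = (1)^2 + (-0.441)^2 + (0.085)^2 = 1.201706.
  rho(2) = 0.085 / 1.201706 = 0.0707.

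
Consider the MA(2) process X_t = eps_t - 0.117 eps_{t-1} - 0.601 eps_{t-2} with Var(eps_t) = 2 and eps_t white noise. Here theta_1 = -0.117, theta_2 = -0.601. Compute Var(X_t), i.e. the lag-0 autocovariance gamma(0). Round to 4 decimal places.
\gamma(0) = 2.7498

For an MA(q) process X_t = eps_t + sum_i theta_i eps_{t-i} with
Var(eps_t) = sigma^2, the variance is
  gamma(0) = sigma^2 * (1 + sum_i theta_i^2).
  sum_i theta_i^2 = (-0.117)^2 + (-0.601)^2 = 0.013689 + 0.361201 = 0.37489.
  gamma(0) = 2 * (1 + 0.37489) = 2 * 1.37489 = 2.74978, which rounds to 2.7498.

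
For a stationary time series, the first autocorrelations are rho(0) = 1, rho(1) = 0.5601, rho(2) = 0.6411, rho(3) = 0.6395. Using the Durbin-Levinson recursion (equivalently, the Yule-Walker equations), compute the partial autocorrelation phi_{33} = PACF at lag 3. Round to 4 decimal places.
\phi_{33} = 0.3481

The PACF at lag k is phi_{kk}, the last component of the solution
to the Yule-Walker system G_k phi = r_k where
  (G_k)_{ij} = rho(|i - j|), (r_k)_i = rho(i), i,j = 1..k.
Equivalently, Durbin-Levinson gives phi_{kk} iteratively:
  phi_{11} = rho(1)
  phi_{kk} = [rho(k) - sum_{j=1..k-1} phi_{k-1,j} rho(k-j)]
            / [1 - sum_{j=1..k-1} phi_{k-1,j} rho(j)],
  phi_{k,j} = phi_{k-1,j} - phi_{kk} phi_{k-1,k-j},  j = 1..k-1.
Step k = 1:
  phi_11 = rho(1) = 0.5601.
Step k = 2:
  phi_22 = [rho(2) - phi_11 rho(1)] / [1 - phi_11 rho(1)] = [0.6411 - (0.5601)(0.5601)] / [1 - (0.5601)(0.5601)]
         = 0.32738799 / 0.68628799 = 0.477042.
  Update: phi_21 = phi_11 - phi_22 phi_11 = 0.5601 - (0.477042)(0.5601) = 0.292909.
Step k = 3:
  phi_33 = [rho(3) - phi_21 rho(2) - phi_22 rho(1)] / [1 - phi_21 rho(1) - phi_22 rho(2)]
    numerator   = 0.6395 - (0.292909)(0.6411) - (0.477042)(0.5601) = 0.18452502
    denominator = 1 - (0.292909)(0.5601) - (0.477042)(0.6411) = 0.53011027
  phi_33 = 0.18452502 / 0.53011027 = 0.3481.
Therefore phi_{33} = 0.3481.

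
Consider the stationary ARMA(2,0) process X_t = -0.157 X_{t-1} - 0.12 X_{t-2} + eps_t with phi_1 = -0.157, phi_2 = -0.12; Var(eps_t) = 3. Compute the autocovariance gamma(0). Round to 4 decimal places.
\gamma(0) = 3.1048

Multiply the model equation by X_{t-k} and take expectations. With theta_0 = psi_0 = 1 and psi_j the MA(infinity) weights, this gives
  gamma(k) - sum_i phi_i gamma(k-i) = c_k,
  c_k = sigma^2 * sum_{j=k..q} theta_j psi_{j-k}   (c_k = 0 for k > q),
using gamma(-m) = gamma(m).
Pure AR (q = 0): c_0 = sigma^2 = 3, c_k = 0 for k >= 1.
Equations for k = 0, 1, 2 (AR order 2, c_2 = 0):
  (E0) gamma(0) = phi_1 gamma(1) + phi_2 gamma(2) + c_0
  (E1) gamma(1) = phi_1 gamma(0) + phi_2 gamma(1) + c_1
  (E2) gamma(2) = phi_1 gamma(1) + phi_2 gamma(0)
From (E1): gamma(1) = A gamma(0) + B with
  A = phi_1 / (1 - phi_2) = -0.157 / 1.12 = -0.140179,   B = c_1 / (1 - phi_2) = 0 / 1.12 = 0.
Insert (E2) into (E0): gamma(0) (1 - phi_2^2) = phi_1 (1 + phi_2) gamma(1) + c_0.
  phi_1 (1 + phi_2) = (-0.157)(0.88) = -0.13816,   1 - phi_2^2 = 0.9856.
Replace gamma(1) by A gamma(0) + B and collect gamma(0):
  gamma(0) [0.9856 - (-0.13816)(-0.140179)] = c_0 = 3
  gamma(0) * 0.966233 = 3
  gamma(0) = 3 / 0.966233 = 3.104841.
Therefore gamma(0) = 3.1048 (to 4 decimal places).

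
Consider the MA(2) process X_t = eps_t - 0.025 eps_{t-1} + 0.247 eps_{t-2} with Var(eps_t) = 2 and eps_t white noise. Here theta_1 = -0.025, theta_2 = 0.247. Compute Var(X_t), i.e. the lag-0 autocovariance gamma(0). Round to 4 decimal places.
\gamma(0) = 2.1233

For an MA(q) process X_t = eps_t + sum_i theta_i eps_{t-i} with
Var(eps_t) = sigma^2, the variance is
  gamma(0) = sigma^2 * (1 + sum_i theta_i^2).
  sum_i theta_i^2 = (-0.025)^2 + (0.247)^2 = 0.000625 + 0.061009 = 0.061634.
  gamma(0) = 2 * (1 + 0.061634) = 2 * 1.061634 = 2.123268, which rounds to 2.1233.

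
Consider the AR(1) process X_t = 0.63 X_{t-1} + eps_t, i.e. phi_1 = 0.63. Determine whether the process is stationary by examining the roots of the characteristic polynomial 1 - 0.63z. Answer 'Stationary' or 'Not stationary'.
\text{Stationary}

The AR(p) characteristic polynomial is P(z) = 1 - 0.63z.
Stationarity requires all roots to lie outside the unit circle, i.e. |z| > 1 for every root.
This is linear in z: 1 + (-0.63) z = 0  =>  z = -1/(-0.63) = 1.587302,  |z| = 1.587302.
Moduli of all roots: 1.5873.
All moduli strictly greater than 1? Yes.
Verdict: Stationary.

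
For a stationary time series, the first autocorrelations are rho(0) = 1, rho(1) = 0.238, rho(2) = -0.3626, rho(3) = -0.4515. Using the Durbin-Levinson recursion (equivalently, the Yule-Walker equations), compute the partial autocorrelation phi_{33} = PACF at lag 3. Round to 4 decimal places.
\phi_{33} = -0.2920

The PACF at lag k is phi_{kk}, the last component of the solution
to the Yule-Walker system G_k phi = r_k where
  (G_k)_{ij} = rho(|i - j|), (r_k)_i = rho(i), i,j = 1..k.
Equivalently, Durbin-Levinson gives phi_{kk} iteratively:
  phi_{11} = rho(1)
  phi_{kk} = [rho(k) - sum_{j=1..k-1} phi_{k-1,j} rho(k-j)]
            / [1 - sum_{j=1..k-1} phi_{k-1,j} rho(j)],
  phi_{k,j} = phi_{k-1,j} - phi_{kk} phi_{k-1,k-j},  j = 1..k-1.
Step k = 1:
  phi_11 = rho(1) = 0.238.
Step k = 2:
  phi_22 = [rho(2) - phi_11 rho(1)] / [1 - phi_11 rho(1)] = [-0.3626 - (0.238)(0.238)] / [1 - (0.238)(0.238)]
         = -0.419244 / 0.943356 = -0.444418.
  Update: phi_21 = phi_11 - phi_22 phi_11 = 0.238 - (-0.444418)(0.238) = 0.343771.
Step k = 3:
  phi_33 = [rho(3) - phi_21 rho(2) - phi_22 rho(1)] / [1 - phi_21 rho(1) - phi_22 rho(2)]
    numerator   = -0.4515 - (0.343771)(-0.3626) - (-0.444418)(0.238) = -0.22107711
    denominator = 1 - (0.343771)(0.238) - (-0.444418)(-0.3626) = 0.75703659
  phi_33 = -0.22107711 / 0.75703659 = -0.292.
Therefore phi_{33} = -0.2920.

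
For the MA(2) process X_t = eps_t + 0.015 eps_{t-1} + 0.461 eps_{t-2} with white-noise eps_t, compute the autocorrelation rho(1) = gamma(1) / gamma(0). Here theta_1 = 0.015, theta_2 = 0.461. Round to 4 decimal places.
\rho(1) = 0.0181

For an MA(q) process with theta_0 = 1, the autocovariance is
  gamma(k) = sigma^2 * sum_{i=0..q-k} theta_i * theta_{i+k},
and rho(k) = gamma(k) / gamma(0). Sigma^2 cancels.
  numerator   = (1)*(0.015) + (0.015)*(0.461) = 0.021915.
  denominator = (1)^2 + (0.015)^2 + (0.461)^2 = 1.212746.
  rho(1) = 0.021915 / 1.212746 = 0.0181.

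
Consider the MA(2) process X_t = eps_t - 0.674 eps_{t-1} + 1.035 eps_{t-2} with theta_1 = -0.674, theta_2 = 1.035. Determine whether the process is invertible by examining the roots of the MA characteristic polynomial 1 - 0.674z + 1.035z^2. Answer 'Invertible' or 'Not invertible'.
\text{Not invertible}

The MA(q) characteristic polynomial is P(z) = 1 - 0.674z + 1.035z^2.
Invertibility requires all roots to lie outside the unit circle, i.e. |z| > 1 for every root.
Set 1 + (-0.674) z + (1.035) z^2 = 0, i.e. a z^2 + b z + c = 0 with a = 1.035, b = -0.674, c = 1.
Discriminant D = b^2 - 4ac = (-0.674)^2 - 4*(1.035)*1 = 0.454276 - (4.14) = -3.685724.
D < 0, so the roots are the complex-conjugate pair z = (-b +/- i sqrt(-D)) / (2a) = 0.3256 +/- 0.9275i.
For a conjugate pair |z|^2 = z * conj(z) = (product of roots) = c/a = 1/(1.035) = 0.966184, so |z| = sqrt(0.966184) = 0.9829 for both roots.
Moduli of all roots: 0.9829, 0.9829.
All moduli strictly greater than 1? No.
Verdict: Not invertible.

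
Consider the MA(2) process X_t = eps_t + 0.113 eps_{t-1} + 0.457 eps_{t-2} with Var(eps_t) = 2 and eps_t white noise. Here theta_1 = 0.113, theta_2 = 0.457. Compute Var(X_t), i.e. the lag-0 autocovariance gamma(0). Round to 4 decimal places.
\gamma(0) = 2.4432

For an MA(q) process X_t = eps_t + sum_i theta_i eps_{t-i} with
Var(eps_t) = sigma^2, the variance is
  gamma(0) = sigma^2 * (1 + sum_i theta_i^2).
  sum_i theta_i^2 = (0.113)^2 + (0.457)^2 = 0.012769 + 0.208849 = 0.221618.
  gamma(0) = 2 * (1 + 0.221618) = 2 * 1.221618 = 2.443236, which rounds to 2.4432.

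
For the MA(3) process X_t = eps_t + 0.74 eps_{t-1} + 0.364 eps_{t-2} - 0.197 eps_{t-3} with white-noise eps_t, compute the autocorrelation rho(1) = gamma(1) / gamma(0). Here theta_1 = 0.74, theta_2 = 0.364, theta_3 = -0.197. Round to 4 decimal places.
\rho(1) = 0.5455

For an MA(q) process with theta_0 = 1, the autocovariance is
  gamma(k) = sigma^2 * sum_{i=0..q-k} theta_i * theta_{i+k},
and rho(k) = gamma(k) / gamma(0). Sigma^2 cancels.
  numerator   = (1)*(0.74) + (0.74)*(0.364) + (0.364)*(-0.197) = 0.937652.
  denominator = (1)^2 + (0.74)^2 + (0.364)^2 + (-0.197)^2 = 1.718905.
  rho(1) = 0.937652 / 1.718905 = 0.5455.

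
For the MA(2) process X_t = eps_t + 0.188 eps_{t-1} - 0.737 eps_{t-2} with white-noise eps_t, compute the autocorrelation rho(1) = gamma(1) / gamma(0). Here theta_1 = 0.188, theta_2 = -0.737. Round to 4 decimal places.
\rho(1) = 0.0313

For an MA(q) process with theta_0 = 1, the autocovariance is
  gamma(k) = sigma^2 * sum_{i=0..q-k} theta_i * theta_{i+k},
and rho(k) = gamma(k) / gamma(0). Sigma^2 cancels.
  numerator   = (1)*(0.188) + (0.188)*(-0.737) = 0.049444.
  denominator = (1)^2 + (0.188)^2 + (-0.737)^2 = 1.578513.
  rho(1) = 0.049444 / 1.578513 = 0.0313.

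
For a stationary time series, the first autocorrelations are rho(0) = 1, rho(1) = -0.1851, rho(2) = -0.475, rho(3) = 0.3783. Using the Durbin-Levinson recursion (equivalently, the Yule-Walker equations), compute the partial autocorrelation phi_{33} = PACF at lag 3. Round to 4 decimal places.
\phi_{33} = 0.2100

The PACF at lag k is phi_{kk}, the last component of the solution
to the Yule-Walker system G_k phi = r_k where
  (G_k)_{ij} = rho(|i - j|), (r_k)_i = rho(i), i,j = 1..k.
Equivalently, Durbin-Levinson gives phi_{kk} iteratively:
  phi_{11} = rho(1)
  phi_{kk} = [rho(k) - sum_{j=1..k-1} phi_{k-1,j} rho(k-j)]
            / [1 - sum_{j=1..k-1} phi_{k-1,j} rho(j)],
  phi_{k,j} = phi_{k-1,j} - phi_{kk} phi_{k-1,k-j},  j = 1..k-1.
Step k = 1:
  phi_11 = rho(1) = -0.1851.
Step k = 2:
  phi_22 = [rho(2) - phi_11 rho(1)] / [1 - phi_11 rho(1)] = [-0.475 - (-0.1851)(-0.1851)] / [1 - (-0.1851)(-0.1851)]
         = -0.50926201 / 0.96573799 = -0.527329.
  Update: phi_21 = phi_11 - phi_22 phi_11 = -0.1851 - (-0.527329)(-0.1851) = -0.282709.
Step k = 3:
  phi_33 = [rho(3) - phi_21 rho(2) - phi_22 rho(1)] / [1 - phi_21 rho(1) - phi_22 rho(2)]
    numerator   = 0.3783 - (-0.282709)(-0.475) - (-0.527329)(-0.1851) = 0.14640472
    denominator = 1 - (-0.282709)(-0.1851) - (-0.527329)(-0.475) = 0.69718917
  phi_33 = 0.14640472 / 0.69718917 = 0.21.
Therefore phi_{33} = 0.2100.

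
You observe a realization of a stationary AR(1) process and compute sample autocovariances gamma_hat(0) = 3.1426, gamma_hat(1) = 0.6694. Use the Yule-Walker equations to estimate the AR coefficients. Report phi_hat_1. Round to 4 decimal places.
\hat\phi_{1} = 0.2130

The Yule-Walker equations for an AR(p) process read, in matrix form,
  Gamma_p phi = r_p,   with   (Gamma_p)_{ij} = gamma(|i - j|),
                       (r_p)_i = gamma(i),   i,j = 1..p.
Substitute the sample gammas (Toeplitz matrix and right-hand side of size 1):
  Gamma_p = [[3.1426]]
  r_p     = [0.6694]
With p = 1 this is the single equation gamma(0) phi_1 = gamma(1):
  phi_hat_1 = gamma(1) / gamma(0) = 0.6694 / 3.1426 = 0.2130.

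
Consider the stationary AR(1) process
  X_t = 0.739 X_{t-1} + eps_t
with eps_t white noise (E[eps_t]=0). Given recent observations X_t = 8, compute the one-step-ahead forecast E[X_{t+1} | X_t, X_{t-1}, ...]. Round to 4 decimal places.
E[X_{t+1} \mid \mathcal F_t] = 5.9120

For an AR(p) model X_t = c + sum_i phi_i X_{t-i} + eps_t, the
one-step-ahead conditional mean is
  E[X_{t+1} | X_t, ...] = c + sum_i phi_i X_{t+1-i}.
Substitute known values:
  E[X_{t+1} | ...] = (0.739) * (8)
                   = 5.9120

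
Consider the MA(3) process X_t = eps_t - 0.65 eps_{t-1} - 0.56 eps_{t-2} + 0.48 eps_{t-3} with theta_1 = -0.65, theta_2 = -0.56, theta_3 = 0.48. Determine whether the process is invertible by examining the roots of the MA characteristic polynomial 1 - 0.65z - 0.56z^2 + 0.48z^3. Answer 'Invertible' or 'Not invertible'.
\text{Invertible}

The MA(q) characteristic polynomial is P(z) = 1 - 0.65z - 0.56z^2 + 0.48z^3.
Invertibility requires all roots to lie outside the unit circle, i.e. |z| > 1 for every root.
Degree 3: look for a simple real root z0 first, then factor out (1 - z/z0) and solve the remaining quadratic.
Testing z0 = -1.25: P(-1.25) = 1 + (-0.65)(-1.25) + (-0.56)(-1.25)^2 + (0.48)(-1.25)^3
  = 1 + (0.8125) + (-0.875) + (-0.9375) = 0.  So z_0 = -1.25 is a root, |z_0| = 1.25.
Divide out the factor (1 + 0.8 z) = (1 - z/z0) (since 1/z0 = -0.8):
  P(z) = (1 + 0.8 z)(1 + (-1.45) z + (0.6) z^2)
  [check: z-coef -1.45 - (-0.8) = -0.65; z^2-coef 0.6 - (-0.8)(-1.45) = -0.56; z^3-coef -(-0.8)(0.6) = 0.48.]
Remaining roots from the quadratic factor 1 + (-1.45) z + (0.6) z^2:
  Set 1 + (-1.45) z + (0.6) z^2 = 0, i.e. a z^2 + b z + c = 0 with a = 0.6, b = -1.45, c = 1.
  Discriminant D = b^2 - 4ac = (-1.45)^2 - 4*(0.6)*1 = 2.1025 - (2.4) = -0.2975.
  D < 0, so the roots are the complex-conjugate pair z = (-b +/- i sqrt(-D)) / (2a) = 1.2083 +/- 0.4545i.
  For a conjugate pair |z|^2 = z * conj(z) = (product of roots) = c/a = 1/(0.6) = 1.666667, so |z| = sqrt(1.666667) = 1.291 for both roots.
Moduli of all roots: 1.2500, 1.2910, 1.2910.
All moduli strictly greater than 1? Yes.
Verdict: Invertible.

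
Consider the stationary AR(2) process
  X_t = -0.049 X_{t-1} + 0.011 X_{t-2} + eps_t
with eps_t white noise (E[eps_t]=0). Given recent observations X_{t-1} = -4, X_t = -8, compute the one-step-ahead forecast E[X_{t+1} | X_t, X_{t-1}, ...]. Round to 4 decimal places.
E[X_{t+1} \mid \mathcal F_t] = 0.3480

For an AR(p) model X_t = c + sum_i phi_i X_{t-i} + eps_t, the
one-step-ahead conditional mean is
  E[X_{t+1} | X_t, ...] = c + sum_i phi_i X_{t+1-i}.
Substitute known values:
  E[X_{t+1} | ...] = (-0.049) * (-8) + (0.011) * (-4)
                   = 0.3480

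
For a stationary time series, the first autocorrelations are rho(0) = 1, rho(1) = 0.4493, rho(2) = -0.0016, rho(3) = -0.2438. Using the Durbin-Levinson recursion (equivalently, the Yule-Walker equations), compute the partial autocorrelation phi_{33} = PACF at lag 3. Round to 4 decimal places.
\phi_{33} = -0.1720

The PACF at lag k is phi_{kk}, the last component of the solution
to the Yule-Walker system G_k phi = r_k where
  (G_k)_{ij} = rho(|i - j|), (r_k)_i = rho(i), i,j = 1..k.
Equivalently, Durbin-Levinson gives phi_{kk} iteratively:
  phi_{11} = rho(1)
  phi_{kk} = [rho(k) - sum_{j=1..k-1} phi_{k-1,j} rho(k-j)]
            / [1 - sum_{j=1..k-1} phi_{k-1,j} rho(j)],
  phi_{k,j} = phi_{k-1,j} - phi_{kk} phi_{k-1,k-j},  j = 1..k-1.
Step k = 1:
  phi_11 = rho(1) = 0.4493.
Step k = 2:
  phi_22 = [rho(2) - phi_11 rho(1)] / [1 - phi_11 rho(1)] = [-0.0016 - (0.4493)(0.4493)] / [1 - (0.4493)(0.4493)]
         = -0.20347049 / 0.79812951 = -0.254934.
  Update: phi_21 = phi_11 - phi_22 phi_11 = 0.4493 - (-0.254934)(0.4493) = 0.563842.
Step k = 3:
  phi_33 = [rho(3) - phi_21 rho(2) - phi_22 rho(1)] / [1 - phi_21 rho(1) - phi_22 rho(2)]
    numerator   = -0.2438 - (0.563842)(-0.0016) - (-0.254934)(0.4493) = -0.12835593
    denominator = 1 - (0.563842)(0.4493) - (-0.254934)(-0.0016) = 0.74625793
  phi_33 = -0.12835593 / 0.74625793 = -0.172.
Therefore phi_{33} = -0.1720.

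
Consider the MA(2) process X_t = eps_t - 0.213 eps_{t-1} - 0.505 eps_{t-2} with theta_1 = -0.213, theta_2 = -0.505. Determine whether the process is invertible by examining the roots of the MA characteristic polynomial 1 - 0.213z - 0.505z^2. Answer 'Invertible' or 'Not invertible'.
\text{Invertible}

The MA(q) characteristic polynomial is P(z) = 1 - 0.213z - 0.505z^2.
Invertibility requires all roots to lie outside the unit circle, i.e. |z| > 1 for every root.
Set 1 + (-0.213) z + (-0.505) z^2 = 0, i.e. a z^2 + b z + c = 0 with a = -0.505, b = -0.213, c = 1.
Discriminant D = b^2 - 4ac = (-0.213)^2 - 4*(-0.505)*1 = 0.045369 - (-2.02) = 2.065369.
D >= 0, so the roots are real: z = (-b +/- sqrt(D)) / (2a) = (0.213 +/- 1.437139) / (-1.01).
  z_1 = (0.213 + 1.437139) / (-1.01) = -1.6338,   |z_1| = 1.6338.
  z_2 = (0.213 - 1.437139) / (-1.01) = 1.212,   |z_2| = 1.212.
Moduli of all roots: 1.6338, 1.2120.
All moduli strictly greater than 1? Yes.
Verdict: Invertible.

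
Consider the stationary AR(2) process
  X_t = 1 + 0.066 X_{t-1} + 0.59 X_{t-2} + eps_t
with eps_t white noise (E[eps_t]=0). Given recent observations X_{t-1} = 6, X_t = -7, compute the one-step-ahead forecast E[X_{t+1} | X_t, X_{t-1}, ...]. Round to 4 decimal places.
E[X_{t+1} \mid \mathcal F_t] = 4.0780

For an AR(p) model X_t = c + sum_i phi_i X_{t-i} + eps_t, the
one-step-ahead conditional mean is
  E[X_{t+1} | X_t, ...] = c + sum_i phi_i X_{t+1-i}.
Substitute known values:
  E[X_{t+1} | ...] = 1 + (0.066) * (-7) + (0.59) * (6)
                   = 4.0780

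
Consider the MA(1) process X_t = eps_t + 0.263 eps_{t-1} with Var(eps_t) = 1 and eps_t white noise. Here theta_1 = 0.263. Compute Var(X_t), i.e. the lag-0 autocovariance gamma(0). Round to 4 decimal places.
\gamma(0) = 1.0692

For an MA(q) process X_t = eps_t + sum_i theta_i eps_{t-i} with
Var(eps_t) = sigma^2, the variance is
  gamma(0) = sigma^2 * (1 + sum_i theta_i^2).
  sum_i theta_i^2 = (0.263)^2 = 0.069169.
  gamma(0) = 1 * (1 + 0.069169) = 1 * 1.069169 = 1.069169, which rounds to 1.0692.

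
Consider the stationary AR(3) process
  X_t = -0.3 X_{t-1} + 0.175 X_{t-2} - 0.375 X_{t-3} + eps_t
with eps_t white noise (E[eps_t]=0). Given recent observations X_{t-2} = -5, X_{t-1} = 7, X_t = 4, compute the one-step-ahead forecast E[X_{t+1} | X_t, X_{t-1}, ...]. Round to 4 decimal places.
E[X_{t+1} \mid \mathcal F_t] = 1.9000

For an AR(p) model X_t = c + sum_i phi_i X_{t-i} + eps_t, the
one-step-ahead conditional mean is
  E[X_{t+1} | X_t, ...] = c + sum_i phi_i X_{t+1-i}.
Substitute known values:
  E[X_{t+1} | ...] = (-0.3) * (4) + (0.175) * (7) + (-0.375) * (-5)
                   = 1.9000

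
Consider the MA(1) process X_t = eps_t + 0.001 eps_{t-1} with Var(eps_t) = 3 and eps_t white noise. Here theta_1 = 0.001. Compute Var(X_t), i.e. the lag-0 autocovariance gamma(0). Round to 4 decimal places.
\gamma(0) = 3.0000

For an MA(q) process X_t = eps_t + sum_i theta_i eps_{t-i} with
Var(eps_t) = sigma^2, the variance is
  gamma(0) = sigma^2 * (1 + sum_i theta_i^2).
  sum_i theta_i^2 = (0.001)^2 = 0.000001.
  gamma(0) = 3 * (1 + 0.000001) = 3 * 1.000001 = 3.000003, which rounds to 3.0000.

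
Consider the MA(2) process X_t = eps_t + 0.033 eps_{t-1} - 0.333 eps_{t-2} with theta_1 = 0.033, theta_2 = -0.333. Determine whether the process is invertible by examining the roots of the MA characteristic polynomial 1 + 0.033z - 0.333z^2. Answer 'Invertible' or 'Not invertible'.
\text{Invertible}

The MA(q) characteristic polynomial is P(z) = 1 + 0.033z - 0.333z^2.
Invertibility requires all roots to lie outside the unit circle, i.e. |z| > 1 for every root.
Set 1 + (0.033) z + (-0.333) z^2 = 0, i.e. a z^2 + b z + c = 0 with a = -0.333, b = 0.033, c = 1.
Discriminant D = b^2 - 4ac = (0.033)^2 - 4*(-0.333)*1 = 0.001089 - (-1.332) = 1.333089.
D >= 0, so the roots are real: z = (-b +/- sqrt(D)) / (2a) = (-0.033 +/- 1.154595) / (-0.666).
  z_1 = (-0.033 + 1.154595) / (-0.666) = -1.6841,   |z_1| = 1.6841.
  z_2 = (-0.033 - 1.154595) / (-0.666) = 1.7832,   |z_2| = 1.7832.
Moduli of all roots: 1.6841, 1.7832.
All moduli strictly greater than 1? Yes.
Verdict: Invertible.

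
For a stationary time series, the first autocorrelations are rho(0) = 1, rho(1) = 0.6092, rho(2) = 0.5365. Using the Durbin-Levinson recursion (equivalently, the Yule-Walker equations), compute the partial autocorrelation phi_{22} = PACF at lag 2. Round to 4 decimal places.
\phi_{22} = 0.2630

The PACF at lag k is phi_{kk}, the last component of the solution
to the Yule-Walker system G_k phi = r_k where
  (G_k)_{ij} = rho(|i - j|), (r_k)_i = rho(i), i,j = 1..k.
Equivalently, Durbin-Levinson gives phi_{kk} iteratively:
  phi_{11} = rho(1)
  phi_{kk} = [rho(k) - sum_{j=1..k-1} phi_{k-1,j} rho(k-j)]
            / [1 - sum_{j=1..k-1} phi_{k-1,j} rho(j)],
  phi_{k,j} = phi_{k-1,j} - phi_{kk} phi_{k-1,k-j},  j = 1..k-1.
Step k = 1:
  phi_11 = rho(1) = 0.6092.
Step k = 2:
  phi_22 = [rho(2) - phi_11 rho(1)] / [1 - phi_11 rho(1)] = [0.5365 - (0.6092)(0.6092)] / [1 - (0.6092)(0.6092)]
         = 0.16537536 / 0.62887536 = 0.263.
Therefore phi_{22} = 0.2630.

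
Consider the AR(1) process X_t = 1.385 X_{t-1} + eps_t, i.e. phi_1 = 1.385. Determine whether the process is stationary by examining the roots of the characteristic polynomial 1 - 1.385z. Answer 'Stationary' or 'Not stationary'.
\text{Not stationary}

The AR(p) characteristic polynomial is P(z) = 1 - 1.385z.
Stationarity requires all roots to lie outside the unit circle, i.e. |z| > 1 for every root.
This is linear in z: 1 + (-1.385) z = 0  =>  z = -1/(-1.385) = 0.722022,  |z| = 0.722022.
Moduli of all roots: 0.7220.
All moduli strictly greater than 1? No.
Verdict: Not stationary.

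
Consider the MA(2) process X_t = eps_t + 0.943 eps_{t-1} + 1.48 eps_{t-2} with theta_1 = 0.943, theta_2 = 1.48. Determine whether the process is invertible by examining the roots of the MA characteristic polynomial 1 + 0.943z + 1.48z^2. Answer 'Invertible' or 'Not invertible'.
\text{Not invertible}

The MA(q) characteristic polynomial is P(z) = 1 + 0.943z + 1.48z^2.
Invertibility requires all roots to lie outside the unit circle, i.e. |z| > 1 for every root.
Set 1 + (0.943) z + (1.48) z^2 = 0, i.e. a z^2 + b z + c = 0 with a = 1.48, b = 0.943, c = 1.
Discriminant D = b^2 - 4ac = (0.943)^2 - 4*(1.48)*1 = 0.889249 - (5.92) = -5.030751.
D < 0, so the roots are the complex-conjugate pair z = (-b +/- i sqrt(-D)) / (2a) = -0.3186 +/- 0.7577i.
For a conjugate pair |z|^2 = z * conj(z) = (product of roots) = c/a = 1/(1.48) = 0.675676, so |z| = sqrt(0.675676) = 0.822 for both roots.
Moduli of all roots: 0.8220, 0.8220.
All moduli strictly greater than 1? No.
Verdict: Not invertible.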